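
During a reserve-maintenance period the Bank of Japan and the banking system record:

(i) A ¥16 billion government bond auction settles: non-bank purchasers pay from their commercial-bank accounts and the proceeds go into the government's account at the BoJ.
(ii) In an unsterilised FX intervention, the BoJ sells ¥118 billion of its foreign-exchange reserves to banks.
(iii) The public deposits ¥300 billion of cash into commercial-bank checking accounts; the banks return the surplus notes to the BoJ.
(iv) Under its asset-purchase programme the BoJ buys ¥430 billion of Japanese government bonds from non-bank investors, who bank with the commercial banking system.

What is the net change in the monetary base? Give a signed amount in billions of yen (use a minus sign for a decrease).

Government account inflow ¥16 billion: reserves shift to a non-base liability → −¥16B.
FX sale ¥118 billion: BoJ balance sheet contracts → −¥118B.
Currency deposit ¥300 billion: just a shift between currency and reserves — both are base money → 0.
Asset purchase (from non-banks) ¥430 billion: BoJ balance sheet expands → +¥430B.
Net: −16 − 118 + 0 + 430 = +¥296 billion.

+¥296 billion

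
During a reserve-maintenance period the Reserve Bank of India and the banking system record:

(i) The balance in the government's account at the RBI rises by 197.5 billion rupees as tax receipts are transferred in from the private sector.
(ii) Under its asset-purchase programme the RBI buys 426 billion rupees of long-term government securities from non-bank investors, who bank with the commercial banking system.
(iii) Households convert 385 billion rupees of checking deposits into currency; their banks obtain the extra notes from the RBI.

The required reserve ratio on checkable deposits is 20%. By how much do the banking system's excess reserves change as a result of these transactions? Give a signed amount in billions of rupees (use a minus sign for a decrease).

Government account inflow 197.5 billion rupees: reserves −197.5B, deposits −197.5B.
Asset purchase (from non-banks) 426 billion rupees: reserves +426B, deposits +426B.
Currency withdrawal 385 billion rupees: reserves −385B, deposits −385B.
Totals: Δreserves = −156.5B, Δdeposits = −156.5B.
Δrequired reserves = 20% × −156.5B = −31.3B.
Δexcess reserves = Δreserves − Δrequired = −156.5B − (−31.3B) = -125.2 billion.

-125.2 billion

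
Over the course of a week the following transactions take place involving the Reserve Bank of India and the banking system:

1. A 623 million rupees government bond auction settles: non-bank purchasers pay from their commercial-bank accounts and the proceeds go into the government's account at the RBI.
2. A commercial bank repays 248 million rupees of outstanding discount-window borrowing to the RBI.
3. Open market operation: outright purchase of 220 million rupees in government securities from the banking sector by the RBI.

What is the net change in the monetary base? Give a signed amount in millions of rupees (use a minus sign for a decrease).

Government account inflow 623 million rupees: reserves shift to a non-base liability → −623M.
Discount-window repayment 248 million rupees: RBI balance sheet contracts → −248M.
OMO purchase (from banks) 220 million rupees: RBI balance sheet expands → +220M.
Net: −623 − 248 + 220 = -651 million.

-651 million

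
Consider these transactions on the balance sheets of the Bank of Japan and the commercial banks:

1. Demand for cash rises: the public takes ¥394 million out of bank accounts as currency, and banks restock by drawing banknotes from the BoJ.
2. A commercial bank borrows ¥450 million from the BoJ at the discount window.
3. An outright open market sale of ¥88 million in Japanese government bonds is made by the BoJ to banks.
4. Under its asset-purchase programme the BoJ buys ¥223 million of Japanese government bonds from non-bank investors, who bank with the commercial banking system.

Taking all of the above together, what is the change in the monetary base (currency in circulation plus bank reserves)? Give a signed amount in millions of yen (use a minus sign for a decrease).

BoJ balance sheet:
  Assets:      Securities +¥135M, Loans to banks +¥450M
  Liabilities: Bank reserves +¥191M, Currency in circulation +¥394M
Monetary base = currency + reserves: +¥394M + (+¥191M) = +¥585 million.

+¥585 million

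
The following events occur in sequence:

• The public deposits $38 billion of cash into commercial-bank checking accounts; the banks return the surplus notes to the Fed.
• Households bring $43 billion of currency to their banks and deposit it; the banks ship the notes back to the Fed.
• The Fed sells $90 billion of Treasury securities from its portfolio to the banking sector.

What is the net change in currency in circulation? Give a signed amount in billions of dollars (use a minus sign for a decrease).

Currency deposit $38 billion: notes return to the central bank → −$38B.
Currency deposit $43 billion: notes return to the central bank → −$43B.
OMO sale (to banks) $90 billion: no currency enters or leaves circulation → 0.
Net: −38 − 43 + 0 = -$81 billion.

-$81 billion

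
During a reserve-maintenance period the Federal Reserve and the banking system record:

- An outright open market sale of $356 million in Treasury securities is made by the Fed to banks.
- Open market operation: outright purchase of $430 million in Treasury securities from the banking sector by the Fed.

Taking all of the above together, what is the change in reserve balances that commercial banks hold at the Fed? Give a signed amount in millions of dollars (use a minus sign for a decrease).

+$74 million

Fed balance sheet:
  Assets:      Securities +$74M
  Liabilities: Bank reserves +$74M
So the change in reserve balances that commercial banks hold at the Fed is +$74 million.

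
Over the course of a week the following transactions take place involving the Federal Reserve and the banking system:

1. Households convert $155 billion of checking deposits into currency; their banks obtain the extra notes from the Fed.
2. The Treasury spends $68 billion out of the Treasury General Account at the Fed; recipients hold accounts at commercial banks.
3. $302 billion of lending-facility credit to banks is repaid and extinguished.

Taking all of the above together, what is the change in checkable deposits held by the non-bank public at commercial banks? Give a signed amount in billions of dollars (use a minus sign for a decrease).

Fed balance sheet:
  Assets:      Loans to banks −$302B
  Liabilities: Bank reserves −$389B, Currency in circulation +$155B, Government deposits −$68B
Commercial banking system:
  Assets:      Reserves at CB −$389B
  Liabilities: Checkable deposits −$87B, Borrowings from CB −$302B
So the change in checkable deposits held by the non-bank public at commercial banks is -$87 billion.

-$87 billion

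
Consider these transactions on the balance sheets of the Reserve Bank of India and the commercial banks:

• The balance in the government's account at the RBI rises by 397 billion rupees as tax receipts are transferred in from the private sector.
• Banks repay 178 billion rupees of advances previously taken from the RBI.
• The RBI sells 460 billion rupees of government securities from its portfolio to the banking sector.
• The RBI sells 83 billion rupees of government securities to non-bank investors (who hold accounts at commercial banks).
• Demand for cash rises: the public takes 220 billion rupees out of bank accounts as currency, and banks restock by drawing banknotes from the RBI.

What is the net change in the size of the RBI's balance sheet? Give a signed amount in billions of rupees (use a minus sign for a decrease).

Government account inflow 397 billion rupees: only the composition of liabilities changes → 0.
Discount-window repayment 178 billion rupees: an RBI asset is shed → −178B.
OMO sale (to banks) 460 billion rupees: an RBI asset is shed → −460B.
Asset sale (to non-banks) 83 billion rupees: an RBI asset is shed → −83B.
Currency withdrawal 220 billion rupees: only the composition of liabilities changes → 0.
Net: 0 − 178 − 460 − 83 + 0 = -721 billion.

-721 billion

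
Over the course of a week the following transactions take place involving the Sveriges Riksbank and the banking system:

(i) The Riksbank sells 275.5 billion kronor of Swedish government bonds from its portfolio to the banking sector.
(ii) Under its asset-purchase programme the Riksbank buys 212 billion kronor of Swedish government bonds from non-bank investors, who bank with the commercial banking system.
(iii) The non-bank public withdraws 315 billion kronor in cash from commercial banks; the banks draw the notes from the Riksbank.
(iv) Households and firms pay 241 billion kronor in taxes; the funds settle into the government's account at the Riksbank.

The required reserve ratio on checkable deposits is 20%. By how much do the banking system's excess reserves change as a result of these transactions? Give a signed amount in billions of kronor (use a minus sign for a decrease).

-550.7 billion

OMO sale (to banks) 275.5 billion kronor: reserves −275.5B, deposits 0.
Asset purchase (from non-banks) 212 billion kronor: reserves +212B, deposits +212B.
Currency withdrawal 315 billion kronor: reserves −315B, deposits −315B.
Government account inflow 241 billion kronor: reserves −241B, deposits −241B.
Totals: Δreserves = −619.5B, Δdeposits = −344B.
Δrequired reserves = 20% × −344B = −68.8B.
Δexcess reserves = Δreserves − Δrequired = −619.5B − (−68.8B) = -550.7 billion.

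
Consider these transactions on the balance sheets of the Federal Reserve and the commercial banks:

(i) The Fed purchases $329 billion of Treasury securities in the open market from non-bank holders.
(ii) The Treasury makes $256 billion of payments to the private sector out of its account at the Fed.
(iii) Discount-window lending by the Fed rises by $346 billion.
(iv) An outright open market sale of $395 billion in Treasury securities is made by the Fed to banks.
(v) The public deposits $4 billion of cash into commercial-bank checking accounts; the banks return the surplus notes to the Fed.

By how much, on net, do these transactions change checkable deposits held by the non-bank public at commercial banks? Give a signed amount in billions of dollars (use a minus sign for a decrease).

Fed balance sheet:
  Assets:      Securities −$66B, Loans to banks +$346B
  Liabilities: Bank reserves +$540B, Currency in circulation −$4B, Government deposits −$256B
Commercial banking system:
  Assets:      Reserves at CB +$540B, Securities +$395B
  Liabilities: Checkable deposits +$589B, Borrowings from CB +$346B
So the change in checkable deposits held by the non-bank public at commercial banks is +$589 billion.

+$589 billion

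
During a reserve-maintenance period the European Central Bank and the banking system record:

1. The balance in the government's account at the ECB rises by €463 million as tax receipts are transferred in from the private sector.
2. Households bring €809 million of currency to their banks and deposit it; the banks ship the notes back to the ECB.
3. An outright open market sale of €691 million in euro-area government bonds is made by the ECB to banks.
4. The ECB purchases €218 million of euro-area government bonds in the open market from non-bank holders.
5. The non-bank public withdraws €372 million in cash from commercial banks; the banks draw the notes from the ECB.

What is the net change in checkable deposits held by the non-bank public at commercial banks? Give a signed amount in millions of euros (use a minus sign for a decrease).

+€192 million

Government account inflow €463 million: non-bank counterparties' bank balances fall → −€463M.
Currency deposit €809 million: non-bank counterparties' bank balances rise → +€809M.
OMO sale (to banks) €691 million: the counterparty is a bank, so public deposits are unchanged → 0.
Asset purchase (from non-banks) €218 million: non-bank counterparties' bank balances rise → +€218M.
Currency withdrawal €372 million: non-bank counterparties' bank balances fall → −€372M.
Net: −463 + 809 + 0 + 218 − 372 = +€192 million.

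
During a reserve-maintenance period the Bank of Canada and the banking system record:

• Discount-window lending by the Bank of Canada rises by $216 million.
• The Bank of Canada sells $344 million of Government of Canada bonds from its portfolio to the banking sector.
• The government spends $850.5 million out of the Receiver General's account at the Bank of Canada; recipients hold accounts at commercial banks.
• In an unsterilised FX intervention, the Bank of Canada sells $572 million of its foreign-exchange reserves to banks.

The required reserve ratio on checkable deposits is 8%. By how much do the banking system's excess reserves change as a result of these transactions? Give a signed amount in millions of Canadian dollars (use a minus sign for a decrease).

+$82.46 million

Discount-window loan $216 million: reserves +$216M, deposits 0.
OMO sale (to banks) $344 million: reserves −$344M, deposits 0.
Government spending $850.5 million: reserves +$850.5M, deposits +$850.5M.
FX sale $572 million: reserves −$572M, deposits 0.
Totals: Δreserves = +$150.5M, Δdeposits = +$850.5M.
Δrequired reserves = 8% × +$850.5M = +$68.04M.
Δexcess reserves = Δreserves − Δrequired = +$150.5M − (+$68.04M) = +$82.46 million.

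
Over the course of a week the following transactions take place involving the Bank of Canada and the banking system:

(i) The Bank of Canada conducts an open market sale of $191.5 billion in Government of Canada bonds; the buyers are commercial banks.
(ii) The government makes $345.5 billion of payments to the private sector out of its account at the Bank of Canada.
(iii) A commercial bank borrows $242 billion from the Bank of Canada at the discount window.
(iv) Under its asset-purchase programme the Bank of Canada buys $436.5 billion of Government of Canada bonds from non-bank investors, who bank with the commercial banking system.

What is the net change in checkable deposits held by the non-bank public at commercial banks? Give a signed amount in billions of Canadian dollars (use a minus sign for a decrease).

Bank of Canada balance sheet:
  Assets:      Securities +$245B, Loans to banks +$242B
  Liabilities: Bank reserves +$832.5B, Government deposits −$345.5B
Commercial banking system:
  Assets:      Reserves at CB +$832.5B, Securities +$191.5B
  Liabilities: Checkable deposits +$782B, Borrowings from CB +$242B
So the change in checkable deposits held by the non-bank public at commercial banks is +$782 billion.

+$782 billion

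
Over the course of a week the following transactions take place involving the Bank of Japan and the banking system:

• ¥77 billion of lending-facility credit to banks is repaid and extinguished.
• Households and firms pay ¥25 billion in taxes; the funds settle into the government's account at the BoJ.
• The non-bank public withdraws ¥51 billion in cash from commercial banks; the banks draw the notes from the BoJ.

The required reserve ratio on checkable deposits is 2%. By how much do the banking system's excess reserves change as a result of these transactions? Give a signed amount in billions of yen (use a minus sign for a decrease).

-¥151.48 billion

Discount-window repayment ¥77 billion: reserves −¥77B, deposits 0.
Government account inflow ¥25 billion: reserves −¥25B, deposits −¥25B.
Currency withdrawal ¥51 billion: reserves −¥51B, deposits −¥51B.
Totals: Δreserves = −¥153B, Δdeposits = −¥76B.
Δrequired reserves = 2% × −¥76B = −¥1.52B.
Δexcess reserves = Δreserves − Δrequired = −¥153B − (−¥1.52B) = -¥151.48 billion.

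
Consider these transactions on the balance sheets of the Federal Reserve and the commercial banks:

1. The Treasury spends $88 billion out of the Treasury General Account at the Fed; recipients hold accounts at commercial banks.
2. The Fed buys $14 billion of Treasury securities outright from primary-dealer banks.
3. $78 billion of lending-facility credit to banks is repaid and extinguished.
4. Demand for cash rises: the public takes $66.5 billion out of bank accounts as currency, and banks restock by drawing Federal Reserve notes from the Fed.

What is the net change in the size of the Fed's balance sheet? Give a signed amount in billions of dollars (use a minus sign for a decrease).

-$64 billion

Government spending $88 billion: only the composition of liabilities changes → 0.
OMO purchase (from banks) $14 billion: a Fed asset is acquired → +$14B.
Discount-window repayment $78 billion: a Fed asset is shed → −$78B.
Currency withdrawal $66.5 billion: only the composition of liabilities changes → 0.
Net: 0 + 14 − 78 + 0 = -$64 billion.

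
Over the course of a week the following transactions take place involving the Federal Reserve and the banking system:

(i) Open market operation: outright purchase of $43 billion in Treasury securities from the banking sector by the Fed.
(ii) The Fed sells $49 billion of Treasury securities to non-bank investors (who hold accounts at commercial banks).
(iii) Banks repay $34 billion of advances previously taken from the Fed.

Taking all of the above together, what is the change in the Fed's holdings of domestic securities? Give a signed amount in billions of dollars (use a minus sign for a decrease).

Fed balance sheet:
  Assets:      Securities −$6B, Loans to banks −$34B
  Liabilities: Bank reserves −$40B
So the change in the Fed's holdings of domestic securities is -$6 billion.

-$6 billion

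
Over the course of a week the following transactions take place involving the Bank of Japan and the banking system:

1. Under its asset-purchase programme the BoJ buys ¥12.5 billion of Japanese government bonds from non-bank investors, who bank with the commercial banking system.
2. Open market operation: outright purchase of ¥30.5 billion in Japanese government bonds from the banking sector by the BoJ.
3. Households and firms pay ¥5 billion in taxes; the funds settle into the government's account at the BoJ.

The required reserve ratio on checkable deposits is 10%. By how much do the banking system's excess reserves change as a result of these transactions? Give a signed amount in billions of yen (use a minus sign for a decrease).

+¥37.25 billion

Asset purchase (from non-banks) ¥12.5 billion: reserves +¥12.5B, deposits +¥12.5B.
OMO purchase (from banks) ¥30.5 billion: reserves +¥30.5B, deposits 0.
Government account inflow ¥5 billion: reserves −¥5B, deposits −¥5B.
Totals: Δreserves = +¥38B, Δdeposits = +¥7.5B.
Δrequired reserves = 10% × +¥7.5B = +¥0.75B.
Δexcess reserves = Δreserves − Δrequired = +¥38B − (+¥0.75B) = +¥37.25 billion.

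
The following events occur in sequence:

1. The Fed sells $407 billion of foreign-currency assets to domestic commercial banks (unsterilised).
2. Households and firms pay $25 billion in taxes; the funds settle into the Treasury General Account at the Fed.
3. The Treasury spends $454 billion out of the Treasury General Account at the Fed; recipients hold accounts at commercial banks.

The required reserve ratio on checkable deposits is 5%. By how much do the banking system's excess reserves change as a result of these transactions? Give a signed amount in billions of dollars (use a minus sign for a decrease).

FX sale $407 billion: reserves −$407B, deposits 0.
Government account inflow $25 billion: reserves −$25B, deposits −$25B.
Government spending $454 billion: reserves +$454B, deposits +$454B.
Totals: Δreserves = +$22B, Δdeposits = +$429B.
Δrequired reserves = 5% × +$429B = +$21.45B.
Δexcess reserves = Δreserves − Δrequired = +$22B − (+$21.45B) = +$0.55 billion.

+$0.55 billion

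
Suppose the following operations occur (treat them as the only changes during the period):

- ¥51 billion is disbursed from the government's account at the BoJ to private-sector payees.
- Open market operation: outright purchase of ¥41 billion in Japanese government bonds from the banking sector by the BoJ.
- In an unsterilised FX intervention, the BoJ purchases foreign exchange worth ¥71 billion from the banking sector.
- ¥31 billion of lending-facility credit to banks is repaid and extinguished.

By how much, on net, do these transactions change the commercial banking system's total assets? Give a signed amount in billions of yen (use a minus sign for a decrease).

Government spending ¥51 billion: bank balance sheets expand → +¥51B.
OMO purchase (from banks) ¥41 billion: just an asset swap on bank balance sheets → 0.
FX purchase ¥71 billion: just an asset swap on bank balance sheets → 0.
Discount-window repayment ¥31 billion: bank balance sheets shrink → −¥31B.
Net: 51 + 0 + 0 − 31 = +¥20 billion.

+¥20 billion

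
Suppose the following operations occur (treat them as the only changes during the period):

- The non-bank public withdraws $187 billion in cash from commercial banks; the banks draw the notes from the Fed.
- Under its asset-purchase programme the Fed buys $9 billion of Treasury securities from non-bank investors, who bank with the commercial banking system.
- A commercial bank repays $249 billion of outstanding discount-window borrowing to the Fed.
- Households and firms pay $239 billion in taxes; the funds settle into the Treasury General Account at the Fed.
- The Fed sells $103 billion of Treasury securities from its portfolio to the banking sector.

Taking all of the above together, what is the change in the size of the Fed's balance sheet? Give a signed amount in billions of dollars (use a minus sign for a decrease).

-$343 billion

Currency withdrawal $187 billion: only the composition of liabilities changes → 0.
Asset purchase (from non-banks) $9 billion: a Fed asset is acquired → +$9B.
Discount-window repayment $249 billion: a Fed asset is shed → −$249B.
Government account inflow $239 billion: only the composition of liabilities changes → 0.
OMO sale (to banks) $103 billion: a Fed asset is shed → −$103B.
Net: 0 + 9 − 249 + 0 − 103 = -$343 billion.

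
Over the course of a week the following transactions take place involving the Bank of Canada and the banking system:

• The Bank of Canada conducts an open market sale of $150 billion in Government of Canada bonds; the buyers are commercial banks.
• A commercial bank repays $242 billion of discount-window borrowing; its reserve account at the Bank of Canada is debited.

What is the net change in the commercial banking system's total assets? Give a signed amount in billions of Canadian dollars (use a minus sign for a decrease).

-$242 billion

OMO sale (to banks) $150 billion: just an asset swap on bank balance sheets → 0.
Discount-window repayment $242 billion: bank balance sheets shrink → −$242B.
Net: 0 − 242 = -$242 billion.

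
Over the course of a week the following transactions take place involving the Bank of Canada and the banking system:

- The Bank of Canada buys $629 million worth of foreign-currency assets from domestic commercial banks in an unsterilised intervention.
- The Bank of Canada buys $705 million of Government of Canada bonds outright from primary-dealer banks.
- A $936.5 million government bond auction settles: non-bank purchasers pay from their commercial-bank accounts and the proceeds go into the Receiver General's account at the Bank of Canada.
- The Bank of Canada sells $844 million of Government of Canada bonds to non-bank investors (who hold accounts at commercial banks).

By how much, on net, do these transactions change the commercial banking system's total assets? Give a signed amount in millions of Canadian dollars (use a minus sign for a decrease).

-$1780.5 million

FX purchase $629 million: just an asset swap on bank balance sheets → 0.
OMO purchase (from banks) $705 million: just an asset swap on bank balance sheets → 0.
Government account inflow $936.5 million: bank balance sheets shrink → −$936.5M.
Asset sale (to non-banks) $844 million: bank balance sheets shrink → −$844M.
Net: 0 + 0 − 936.5 − 844 = -$1780.5 million.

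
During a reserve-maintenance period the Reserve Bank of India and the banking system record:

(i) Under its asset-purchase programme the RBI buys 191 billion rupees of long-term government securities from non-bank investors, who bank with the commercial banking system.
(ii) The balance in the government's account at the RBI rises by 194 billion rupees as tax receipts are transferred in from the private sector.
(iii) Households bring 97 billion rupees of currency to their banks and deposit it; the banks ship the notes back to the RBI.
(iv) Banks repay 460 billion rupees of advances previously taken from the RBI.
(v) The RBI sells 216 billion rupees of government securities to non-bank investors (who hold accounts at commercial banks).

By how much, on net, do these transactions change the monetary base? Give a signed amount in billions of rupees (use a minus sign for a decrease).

-679 billion

Asset purchase (from non-banks) 191 billion rupees: RBI balance sheet expands → +191B.
Government account inflow 194 billion rupees: reserves shift to a non-base liability → −194B.
Currency deposit 97 billion rupees: just a shift between currency and reserves — both are base money → 0.
Discount-window repayment 460 billion rupees: RBI balance sheet contracts → −460B.
Asset sale (to non-banks) 216 billion rupees: RBI balance sheet contracts → −216B.
Net: 191 − 194 + 0 − 460 − 216 = -679 billion.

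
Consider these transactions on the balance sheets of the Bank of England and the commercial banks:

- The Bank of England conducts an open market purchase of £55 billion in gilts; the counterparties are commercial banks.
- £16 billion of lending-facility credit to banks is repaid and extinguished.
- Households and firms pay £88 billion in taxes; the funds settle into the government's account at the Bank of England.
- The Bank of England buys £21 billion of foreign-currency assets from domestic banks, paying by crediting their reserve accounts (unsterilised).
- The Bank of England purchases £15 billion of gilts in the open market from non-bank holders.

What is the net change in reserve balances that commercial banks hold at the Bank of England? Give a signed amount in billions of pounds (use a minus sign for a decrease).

-£13 billion

Bank of England balance sheet:
  Assets:      Securities +£70B, Loans to banks −£16B, Foreign assets +£21B
  Liabilities: Bank reserves −£13B, Government deposits +£88B
Commercial banking system:
  Assets:      Reserves at CB −£13B, Securities −£55B, Foreign assets −£21B
  Liabilities: Checkable deposits −£73B, Borrowings from CB −£16B
So the change in reserve balances that commercial banks hold at the Bank of England is -£13 billion.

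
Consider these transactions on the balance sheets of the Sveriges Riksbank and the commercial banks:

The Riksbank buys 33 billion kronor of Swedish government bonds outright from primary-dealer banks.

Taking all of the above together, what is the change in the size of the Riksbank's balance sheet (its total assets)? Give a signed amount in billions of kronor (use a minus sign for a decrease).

Riksbank balance sheet:
  Assets:      Securities +33B
  Liabilities: Bank reserves +33B
Commercial banking system:
  Assets:      Reserves at CB +33B, Securities −33B
  Liabilities: no change
Change in total Riksbank assets = +33 billion.

+33 billion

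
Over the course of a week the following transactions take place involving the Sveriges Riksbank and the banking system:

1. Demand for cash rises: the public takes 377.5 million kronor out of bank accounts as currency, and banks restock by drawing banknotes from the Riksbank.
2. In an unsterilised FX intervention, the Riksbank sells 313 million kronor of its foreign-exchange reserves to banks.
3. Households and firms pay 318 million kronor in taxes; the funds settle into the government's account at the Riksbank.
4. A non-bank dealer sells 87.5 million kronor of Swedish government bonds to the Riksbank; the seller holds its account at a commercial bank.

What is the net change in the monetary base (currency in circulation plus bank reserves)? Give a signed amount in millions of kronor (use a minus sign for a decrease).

-543.5 million

Riksbank balance sheet:
  Assets:      Securities +87.5M, Foreign assets −313M
  Liabilities: Bank reserves −921M, Currency in circulation +377.5M, Government deposits +318M
Monetary base = currency + reserves: +377.5M + (−921M) = -543.5 million.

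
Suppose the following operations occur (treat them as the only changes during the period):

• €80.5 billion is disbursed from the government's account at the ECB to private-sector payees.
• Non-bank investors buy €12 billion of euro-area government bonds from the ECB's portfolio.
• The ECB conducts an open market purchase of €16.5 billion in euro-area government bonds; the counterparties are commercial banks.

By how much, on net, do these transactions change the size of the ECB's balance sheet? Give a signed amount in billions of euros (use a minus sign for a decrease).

Government spending €80.5 billion: only the composition of liabilities changes → 0.
Asset sale (to non-banks) €12 billion: an ECB asset is shed → −€12B.
OMO purchase (from banks) €16.5 billion: an ECB asset is acquired → +€16.5B.
Net: 0 − 12 + 16.5 = +€4.5 billion.

+€4.5 billion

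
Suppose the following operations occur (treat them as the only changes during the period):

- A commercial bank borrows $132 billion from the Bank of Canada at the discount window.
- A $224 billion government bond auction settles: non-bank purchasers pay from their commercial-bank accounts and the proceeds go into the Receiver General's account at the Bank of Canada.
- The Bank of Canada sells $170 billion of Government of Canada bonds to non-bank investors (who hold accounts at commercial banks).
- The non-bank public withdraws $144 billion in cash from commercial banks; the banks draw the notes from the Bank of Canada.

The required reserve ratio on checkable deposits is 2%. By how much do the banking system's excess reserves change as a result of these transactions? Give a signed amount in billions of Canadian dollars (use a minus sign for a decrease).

Discount-window loan $132 billion: reserves +$132B, deposits 0.
Government account inflow $224 billion: reserves −$224B, deposits −$224B.
Asset sale (to non-banks) $170 billion: reserves −$170B, deposits −$170B.
Currency withdrawal $144 billion: reserves −$144B, deposits −$144B.
Totals: Δreserves = −$406B, Δdeposits = −$538B.
Δrequired reserves = 2% × −$538B = −$10.76B.
Δexcess reserves = Δreserves − Δrequired = −$406B − (−$10.76B) = -$395.24 billion.

-$395.24 billion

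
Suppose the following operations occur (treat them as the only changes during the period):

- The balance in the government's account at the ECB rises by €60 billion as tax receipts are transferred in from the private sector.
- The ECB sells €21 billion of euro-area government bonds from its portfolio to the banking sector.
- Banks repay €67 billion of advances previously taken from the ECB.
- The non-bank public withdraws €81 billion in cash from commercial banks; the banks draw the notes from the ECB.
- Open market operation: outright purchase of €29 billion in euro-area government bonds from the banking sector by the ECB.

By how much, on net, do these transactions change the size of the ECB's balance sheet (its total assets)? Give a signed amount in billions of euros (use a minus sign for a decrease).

ECB balance sheet:
  Assets:      Securities +€8B, Loans to banks −€67B
  Liabilities: Bank reserves −€200B, Currency in circulation +€81B, Government deposits +€60B
Change in total ECB assets = -€59 billion.

-€59 billion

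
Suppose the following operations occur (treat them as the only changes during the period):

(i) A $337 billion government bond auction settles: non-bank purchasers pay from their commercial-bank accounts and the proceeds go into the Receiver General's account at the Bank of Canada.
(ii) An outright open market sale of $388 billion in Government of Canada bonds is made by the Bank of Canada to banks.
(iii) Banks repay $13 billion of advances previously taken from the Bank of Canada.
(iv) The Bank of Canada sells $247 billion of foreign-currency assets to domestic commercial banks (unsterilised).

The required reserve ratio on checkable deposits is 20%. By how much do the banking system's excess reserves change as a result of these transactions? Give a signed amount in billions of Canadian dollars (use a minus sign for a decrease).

Government account inflow $337 billion: reserves −$337B, deposits −$337B.
OMO sale (to banks) $388 billion: reserves −$388B, deposits 0.
Discount-window repayment $13 billion: reserves −$13B, deposits 0.
FX sale $247 billion: reserves −$247B, deposits 0.
Totals: Δreserves = −$985B, Δdeposits = −$337B.
Δrequired reserves = 20% × −$337B = −$67.4B.
Δexcess reserves = Δreserves − Δrequired = −$985B − (−$67.4B) = -$917.6 billion.

-$917.6 billion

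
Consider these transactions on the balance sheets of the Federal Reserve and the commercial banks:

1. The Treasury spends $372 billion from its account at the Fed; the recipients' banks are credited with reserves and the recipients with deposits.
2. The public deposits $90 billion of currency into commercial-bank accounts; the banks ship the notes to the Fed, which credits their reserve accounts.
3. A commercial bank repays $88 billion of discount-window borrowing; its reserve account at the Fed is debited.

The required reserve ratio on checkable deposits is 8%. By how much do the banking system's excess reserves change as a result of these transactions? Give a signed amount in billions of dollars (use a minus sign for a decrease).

+$337.04 billion

Government spending $372 billion: reserves +$372B, deposits +$372B.
Currency deposit $90 billion: reserves +$90B, deposits +$90B.
Discount-window repayment $88 billion: reserves −$88B, deposits 0.
Totals: Δreserves = +$374B, Δdeposits = +$462B.
Δrequired reserves = 8% × +$462B = +$36.96B.
Δexcess reserves = Δreserves − Δrequired = +$374B − (+$36.96B) = +$337.04 billion.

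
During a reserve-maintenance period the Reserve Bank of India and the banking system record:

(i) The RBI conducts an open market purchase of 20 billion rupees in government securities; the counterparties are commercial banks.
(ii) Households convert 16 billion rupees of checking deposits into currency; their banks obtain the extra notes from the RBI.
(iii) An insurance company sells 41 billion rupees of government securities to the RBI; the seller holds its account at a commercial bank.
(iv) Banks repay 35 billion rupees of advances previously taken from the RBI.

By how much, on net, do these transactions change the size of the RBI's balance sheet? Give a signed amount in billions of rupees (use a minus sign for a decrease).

+26 billion

RBI balance sheet:
  Assets:      Securities +61B, Loans to banks −35B
  Liabilities: Bank reserves +10B, Currency in circulation +16B
Change in total RBI assets = +26 billion.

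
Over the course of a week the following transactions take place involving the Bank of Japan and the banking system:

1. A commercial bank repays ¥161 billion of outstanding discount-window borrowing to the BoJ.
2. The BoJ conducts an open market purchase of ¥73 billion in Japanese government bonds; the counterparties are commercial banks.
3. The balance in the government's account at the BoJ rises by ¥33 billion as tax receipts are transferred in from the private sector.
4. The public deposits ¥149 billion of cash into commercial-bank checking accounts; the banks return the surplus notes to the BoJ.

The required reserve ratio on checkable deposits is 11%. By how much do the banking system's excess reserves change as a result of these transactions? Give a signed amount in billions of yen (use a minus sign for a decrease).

Discount-window repayment ¥161 billion: reserves −¥161B, deposits 0.
OMO purchase (from banks) ¥73 billion: reserves +¥73B, deposits 0.
Government account inflow ¥33 billion: reserves −¥33B, deposits −¥33B.
Currency deposit ¥149 billion: reserves +¥149B, deposits +¥149B.
Totals: Δreserves = +¥28B, Δdeposits = +¥116B.
Δrequired reserves = 11% × +¥116B = +¥12.76B.
Δexcess reserves = Δreserves − Δrequired = +¥28B − (+¥12.76B) = +¥15.24 billion.

+¥15.24 billion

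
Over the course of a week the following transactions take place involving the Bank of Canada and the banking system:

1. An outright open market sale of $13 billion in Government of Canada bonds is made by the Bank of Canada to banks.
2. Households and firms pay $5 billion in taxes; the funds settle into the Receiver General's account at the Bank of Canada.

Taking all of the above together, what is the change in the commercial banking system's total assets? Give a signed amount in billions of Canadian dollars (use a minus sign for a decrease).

OMO sale (to banks) $13 billion: just an asset swap on bank balance sheets → 0.
Government account inflow $5 billion: bank balance sheets shrink → −$5B.
Net: 0 − 5 = -$5 billion.

-$5 billion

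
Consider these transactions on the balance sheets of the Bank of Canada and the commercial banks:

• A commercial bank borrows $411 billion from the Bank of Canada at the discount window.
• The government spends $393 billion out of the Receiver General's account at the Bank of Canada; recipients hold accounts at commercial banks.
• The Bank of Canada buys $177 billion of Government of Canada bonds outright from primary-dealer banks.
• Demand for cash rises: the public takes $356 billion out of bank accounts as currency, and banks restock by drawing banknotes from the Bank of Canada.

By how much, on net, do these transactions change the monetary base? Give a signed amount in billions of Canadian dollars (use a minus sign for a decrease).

Discount-window loan $411 billion: Bank of Canada balance sheet expands → +$411B.
Government spending $393 billion: a non-base liability converts back to reserves → +$393B.
OMO purchase (from banks) $177 billion: Bank of Canada balance sheet expands → +$177B.
Currency withdrawal $356 billion: just a shift between currency and reserves — both are base money → 0.
Net: 411 + 393 + 177 + 0 = +$981 billion.

+$981 billion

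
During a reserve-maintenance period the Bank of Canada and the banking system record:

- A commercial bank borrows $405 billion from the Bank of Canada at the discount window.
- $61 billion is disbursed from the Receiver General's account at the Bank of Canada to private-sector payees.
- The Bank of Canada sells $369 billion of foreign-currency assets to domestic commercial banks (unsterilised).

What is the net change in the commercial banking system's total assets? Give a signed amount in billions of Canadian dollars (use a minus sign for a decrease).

Discount-window loan $405 billion: bank balance sheets expand → +$405B.
Government spending $61 billion: bank balance sheets expand → +$61B.
FX sale $369 billion: just an asset swap on bank balance sheets → 0.
Net: 405 + 61 + 0 = +$466 billion.

+$466 billion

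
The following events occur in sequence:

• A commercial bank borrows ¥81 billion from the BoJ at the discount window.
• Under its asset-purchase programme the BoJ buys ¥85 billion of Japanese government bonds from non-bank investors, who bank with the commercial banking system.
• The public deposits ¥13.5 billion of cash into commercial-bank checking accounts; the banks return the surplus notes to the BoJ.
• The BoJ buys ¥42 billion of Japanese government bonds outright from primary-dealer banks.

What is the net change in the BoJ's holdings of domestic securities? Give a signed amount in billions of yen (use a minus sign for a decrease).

Discount-window loan ¥81 billion: the BoJ's securities portfolio is untouched → 0.
Asset purchase (from non-banks) ¥85 billion: securities added to the BoJ's portfolio → +¥85B.
Currency deposit ¥13.5 billion: the BoJ's securities portfolio is untouched → 0.
OMO purchase (from banks) ¥42 billion: securities added to the BoJ's portfolio → +¥42B.
Net: 0 + 85 + 0 + 42 = +¥127 billion.

+¥127 billion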